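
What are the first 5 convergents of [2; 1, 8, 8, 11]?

2/1, 3/1, 26/9, 211/73, 2347/812

Using the convergent recurrence p_i = a_i*p_{i-1} + p_{i-2}, q_i = a_i*q_{i-1} + q_{i-2} with p_{-2}=0, p_{-1}=1, q_{-2}=1, q_{-1}=0:
  i=0: a_0=2, p_0 = 2*1 + 0 = 2, q_0 = 2*0 + 1 = 1.
  i=1: a_1=1, p_1 = 1*2 + 1 = 3, q_1 = 1*1 + 0 = 1.
  i=2: a_2=8, p_2 = 8*3 + 2 = 26, q_2 = 8*1 + 1 = 9.
  i=3: a_3=8, p_3 = 8*26 + 3 = 211, q_3 = 8*9 + 1 = 73.
  i=4: a_4=11, p_4 = 11*211 + 26 = 2347, q_4 = 11*73 + 9 = 812.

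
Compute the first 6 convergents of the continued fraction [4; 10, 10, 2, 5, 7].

Using the convergent recurrence p_i = a_i*p_{i-1} + p_{i-2}, q_i = a_i*q_{i-1} + q_{i-2} with p_{-2}=0, p_{-1}=1, q_{-2}=1, q_{-1}=0:
  i=0: a_0=4, p_0 = 4*1 + 0 = 4, q_0 = 4*0 + 1 = 1.
  i=1: a_1=10, p_1 = 10*4 + 1 = 41, q_1 = 10*1 + 0 = 10.
  i=2: a_2=10, p_2 = 10*41 + 4 = 414, q_2 = 10*10 + 1 = 101.
  i=3: a_3=2, p_3 = 2*414 + 41 = 869, q_3 = 2*101 + 10 = 212.
  i=4: a_4=5, p_4 = 5*869 + 414 = 4759, q_4 = 5*212 + 101 = 1161.
  i=5: a_5=7, p_5 = 7*4759 + 869 = 34182, q_5 = 7*1161 + 212 = 8339.

4/1, 41/10, 414/101, 869/212, 4759/1161, 34182/8339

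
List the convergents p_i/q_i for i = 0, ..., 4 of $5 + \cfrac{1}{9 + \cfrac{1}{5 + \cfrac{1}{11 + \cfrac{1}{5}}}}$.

Using the convergent recurrence p_i = a_i*p_{i-1} + p_{i-2}, q_i = a_i*q_{i-1} + q_{i-2} with p_{-2}=0, p_{-1}=1, q_{-2}=1, q_{-1}=0:
  i=0: a_0=5, p_0 = 5*1 + 0 = 5, q_0 = 5*0 + 1 = 1.
  i=1: a_1=9, p_1 = 9*5 + 1 = 46, q_1 = 9*1 + 0 = 9.
  i=2: a_2=5, p_2 = 5*46 + 5 = 235, q_2 = 5*9 + 1 = 46.
  i=3: a_3=11, p_3 = 11*235 + 46 = 2631, q_3 = 11*46 + 9 = 515.
  i=4: a_4=5, p_4 = 5*2631 + 235 = 13390, q_4 = 5*515 + 46 = 2621.

5/1, 46/9, 235/46, 2631/515, 13390/2621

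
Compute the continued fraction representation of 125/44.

Run the Euclidean algorithm on 125 and 44; the successive quotients are the partial quotients a_0, a_1, ... (each step inverts the fractional part left over by the previous one):
  125 = 2*44 + 37, so a_0 = 2.
  44 = 1*37 + 7, so a_1 = 1.
  37 = 5*7 + 2, so a_2 = 5.
  7 = 3*2 + 1, so a_3 = 3.
  2 = 2*1 + 0, so a_4 = 2.
The remainder reaches 0 after 5 divisions, so the expansion has 5 partial quotients, read off in order.

[2; 1, 5, 3, 2]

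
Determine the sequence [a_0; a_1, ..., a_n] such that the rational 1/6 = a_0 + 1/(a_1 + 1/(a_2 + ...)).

[0; 6]

Run the Euclidean algorithm on 1 and 6; the successive quotients are the partial quotients a_0, a_1, ... (each step inverts the fractional part left over by the previous one):
  1 = 0*6 + 1, so a_0 = 0.
  6 = 6*1 + 0, so a_1 = 6.
The remainder reaches 0 after 2 divisions, so the expansion has 2 partial quotients, read off in order.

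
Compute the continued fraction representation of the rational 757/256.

[2; 1, 22, 3, 1, 2]

Run the Euclidean algorithm on 757 and 256; the successive quotients are the partial quotients a_0, a_1, ... (each step inverts the fractional part left over by the previous one):
  757 = 2*256 + 245, so a_0 = 2.
  256 = 1*245 + 11, so a_1 = 1.
  245 = 22*11 + 3, so a_2 = 22.
  11 = 3*3 + 2, so a_3 = 3.
  3 = 1*2 + 1, so a_4 = 1.
  2 = 2*1 + 0, so a_5 = 2.
The remainder reaches 0 after 6 divisions, so the expansion has 6 partial quotients, read off in order.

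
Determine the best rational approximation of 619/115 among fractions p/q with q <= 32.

Expand x = 619/115 as a continued fraction with the Euclidean algorithm:
  619 = 5*115 + 44, so a_0 = 5.
  115 = 2*44 + 27, so a_1 = 2.
  44 = 1*27 + 17, so a_2 = 1.
  27 = 1*17 + 10, so a_3 = 1.
  17 = 1*10 + 7, so a_4 = 1.
  10 = 1*7 + 3, so a_5 = 1.
  7 = 2*3 + 1, so a_6 = 2.
  3 = 3*1 + 0, so a_7 = 3.
so x = [5; 2, 1, 1, 1, 1, 2, 3].
Convergents (p_i = a_i*p_{i-1} + p_{i-2}, q_i = a_i*q_{i-1} + q_{i-2} with p_{-2}=0, p_{-1}=1, q_{-2}=1, q_{-1}=0), until the denominator exceeds 32:
  i=0: a_0=5, p_0 = 5*1 + 0 = 5, q_0 = 5*0 + 1 = 1.
  i=1: a_1=2, p_1 = 2*5 + 1 = 11, q_1 = 2*1 + 0 = 2.
  i=2: a_2=1, p_2 = 1*11 + 5 = 16, q_2 = 1*2 + 1 = 3.
  i=3: a_3=1, p_3 = 1*16 + 11 = 27, q_3 = 1*3 + 2 = 5.
  i=4: a_4=1, p_4 = 1*27 + 16 = 43, q_4 = 1*5 + 3 = 8.
  i=5: a_5=1, p_5 = 1*43 + 27 = 70, q_5 = 1*8 + 5 = 13.
  i=6: a_6=2, p_6 = 2*70 + 43 = 183, q_6 = 2*13 + 8 = 34.
q_6 = 34 > 32, so the last convergent with denominator <= 32 is p_5/q_5 = 70/13.
The closest fraction with denominator <= 32 is either p_5/q_5 or the intermediate fraction (k*p_5 + p_4)/(k*q_5 + q_4) with the largest k >= 1 whose denominator stays <= 32; these approach x as k grows, and every other convergent or intermediate fraction in range is farther away.
Largest k: floor((32 - q_4)/q_5) = floor((32 - 8)/13) = 1.
That gives (1*70 + 43)/(1*13 + 8) = 113/21.
Compare the errors: |x - 70/13| = |619*13 - 70*115|/(115*13) = 3/1495, and |x - 113/21| = |619*21 - 113*115|/(115*21) = 4/2415.
Cross-multiplying, 4*1495 = 5980 < 7245 = 3*2415, so 4/2415 is smaller: the intermediate fraction 113/21 is closer to x than 70/13.

113/21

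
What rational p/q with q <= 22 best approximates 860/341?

Expand x = 860/341 as a continued fraction with the Euclidean algorithm:
  860 = 2*341 + 178, so a_0 = 2.
  341 = 1*178 + 163, so a_1 = 1.
  178 = 1*163 + 15, so a_2 = 1.
  163 = 10*15 + 13, so a_3 = 10.
  15 = 1*13 + 2, so a_4 = 1.
  13 = 6*2 + 1, so a_5 = 6.
  2 = 2*1 + 0, so a_6 = 2.
so x = [2; 1, 1, 10, 1, 6, 2].
Convergents (p_i = a_i*p_{i-1} + p_{i-2}, q_i = a_i*q_{i-1} + q_{i-2} with p_{-2}=0, p_{-1}=1, q_{-2}=1, q_{-1}=0), until the denominator exceeds 22:
  i=0: a_0=2, p_0 = 2*1 + 0 = 2, q_0 = 2*0 + 1 = 1.
  i=1: a_1=1, p_1 = 1*2 + 1 = 3, q_1 = 1*1 + 0 = 1.
  i=2: a_2=1, p_2 = 1*3 + 2 = 5, q_2 = 1*1 + 1 = 2.
  i=3: a_3=10, p_3 = 10*5 + 3 = 53, q_3 = 10*2 + 1 = 21.
  i=4: a_4=1, p_4 = 1*53 + 5 = 58, q_4 = 1*21 + 2 = 23.
q_4 = 23 > 22, so the last convergent with denominator <= 22 is p_3/q_3 = 53/21.
The closest fraction with denominator <= 22 is either p_3/q_3 or the intermediate fraction (k*p_3 + p_2)/(k*q_3 + q_2) with the largest k >= 1 whose denominator stays <= 22; these approach x as k grows, and every other convergent or intermediate fraction in range is farther away.
Largest k: floor((22 - q_2)/q_3) = floor((22 - 2)/21) = 0.
Since k = 0, no intermediate fraction beyond p_3/q_3 has denominator <= 22, so the convergent 53/21 is the closest (its error is |860*21 - 53*341|/(341*21) = 13/7161).

53/21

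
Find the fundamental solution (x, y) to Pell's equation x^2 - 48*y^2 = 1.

First expand sqrt(48) as a continued fraction. With x_i = (sqrt(48) + m_i)/d_i and (m_0, d_0) = (0, 1): a_0 = floor(sqrt(48)) = 6, since 6^2 = 36 <= 48 < 49 = 7^2.
Iterate m_{i+1} = d_i*a_i - m_i, d_{i+1} = (48 - m_{i+1}^2)/d_i, a_{i+1} = floor((a_0 + m_{i+1})/d_{i+1}):
  m_1 = 1*6 - 0 = 6, d_1 = (48 - 6^2)/1 = 12/1 = 12, a_1 = floor((6 + 6)/12) = 1.
  m_2 = 12*1 - 6 = 6, d_2 = (48 - 6^2)/12 = 12/12 = 1, a_2 = floor((6 + 6)/1) = 12.
  m_3 = 1*12 - 6 = 6, d_3 = (48 - 6^2)/1 = 12/1 = 12: (m_3, d_3) = (m_1, d_1) = (6, 12), so from here the quotients repeat a_1, a_2; the period length is 2.
So sqrt(48) = [6; (1, 12)] with period length k = 2.
k is even, so the fundamental solution of x^2 - 48y^2 = 1 is (p_{k-1}, q_{k-1}) = (p_1, q_1); compute convergents through index 1.
Convergents (p_i = a_i*p_{i-1} + p_{i-2}, q_i = a_i*q_{i-1} + q_{i-2} with p_{-2}=0, p_{-1}=1, q_{-2}=1, q_{-1}=0):
  i=0: a_0=6, p_0 = 6*1 + 0 = 6, q_0 = 6*0 + 1 = 1.
  i=1: a_1=1, p_1 = 1*6 + 1 = 7, q_1 = 1*1 + 0 = 1.
Check: 7^2 - 48*1^2 = 49 - 48 = 1, so (x, y) = (7, 1) solves the equation, and by the theorem it is the least positive solution.

(x, y) = (7, 1)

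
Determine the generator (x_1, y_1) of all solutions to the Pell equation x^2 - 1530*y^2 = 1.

First expand sqrt(1530) as a continued fraction. With x_i = (sqrt(1530) + m_i)/d_i and (m_0, d_0) = (0, 1): a_0 = floor(sqrt(1530)) = 39, since 39^2 = 1521 <= 1530 < 1600 = 40^2.
Iterate m_{i+1} = d_i*a_i - m_i, d_{i+1} = (1530 - m_{i+1}^2)/d_i, a_{i+1} = floor((a_0 + m_{i+1})/d_{i+1}):
  m_1 = 1*39 - 0 = 39, d_1 = (1530 - 39^2)/1 = 9/1 = 9, a_1 = floor((39 + 39)/9) = 8.
  m_2 = 9*8 - 39 = 33, d_2 = (1530 - 33^2)/9 = 441/9 = 49, a_2 = floor((39 + 33)/49) = 1.
  m_3 = 49*1 - 33 = 16, d_3 = (1530 - 16^2)/49 = 1274/49 = 26, a_3 = floor((39 + 16)/26) = 2.
  m_4 = 26*2 - 16 = 36, d_4 = (1530 - 36^2)/26 = 234/26 = 9, a_4 = floor((39 + 36)/9) = 8.
  m_5 = 9*8 - 36 = 36, d_5 = (1530 - 36^2)/9 = 234/9 = 26, a_5 = floor((39 + 36)/26) = 2.
  m_6 = 26*2 - 36 = 16, d_6 = (1530 - 16^2)/26 = 1274/26 = 49, a_6 = floor((39 + 16)/49) = 1.
  m_7 = 49*1 - 16 = 33, d_7 = (1530 - 33^2)/49 = 441/49 = 9, a_7 = floor((39 + 33)/9) = 8.
  m_8 = 9*8 - 33 = 39, d_8 = (1530 - 39^2)/9 = 9/9 = 1, a_8 = floor((39 + 39)/1) = 78.
  m_9 = 1*78 - 39 = 39, d_9 = (1530 - 39^2)/1 = 9/1 = 9: (m_9, d_9) = (m_1, d_1) = (39, 9), so from here the quotients repeat a_1, ..., a_8; the period length is 8.
So sqrt(1530) = [39; (8, 1, 2, 8, 2, 1, 8, 78)] with period length k = 8.
k is even, so the fundamental solution of x^2 - 1530y^2 = 1 is (p_{k-1}, q_{k-1}) = (p_7, q_7); compute convergents through index 7.
Convergents (p_i = a_i*p_{i-1} + p_{i-2}, q_i = a_i*q_{i-1} + q_{i-2} with p_{-2}=0, p_{-1}=1, q_{-2}=1, q_{-1}=0):
  i=0: a_0=39, p_0 = 39*1 + 0 = 39, q_0 = 39*0 + 1 = 1.
  i=1: a_1=8, p_1 = 8*39 + 1 = 313, q_1 = 8*1 + 0 = 8.
  i=2: a_2=1, p_2 = 1*313 + 39 = 352, q_2 = 1*8 + 1 = 9.
  i=3: a_3=2, p_3 = 2*352 + 313 = 1017, q_3 = 2*9 + 8 = 26.
  i=4: a_4=8, p_4 = 8*1017 + 352 = 8488, q_4 = 8*26 + 9 = 217.
  i=5: a_5=2, p_5 = 2*8488 + 1017 = 17993, q_5 = 2*217 + 26 = 460.
  i=6: a_6=1, p_6 = 1*17993 + 8488 = 26481, q_6 = 1*460 + 217 = 677.
  i=7: a_7=8, p_7 = 8*26481 + 17993 = 229841, q_7 = 8*677 + 460 = 5876.
Check: 229841^2 - 1530*5876^2 = 52826885281 - 52826885280 = 1, so (x, y) = (229841, 5876) solves the equation, and by the theorem it is the least positive solution.

(x, y) = (229841, 5876)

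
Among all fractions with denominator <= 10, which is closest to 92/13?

Expand x = 92/13 as a continued fraction with the Euclidean algorithm:
  92 = 7*13 + 1, so a_0 = 7.
  13 = 13*1 + 0, so a_1 = 13.
so x = [7; 13].
Convergents (p_i = a_i*p_{i-1} + p_{i-2}, q_i = a_i*q_{i-1} + q_{i-2} with p_{-2}=0, p_{-1}=1, q_{-2}=1, q_{-1}=0), until the denominator exceeds 10:
  i=0: a_0=7, p_0 = 7*1 + 0 = 7, q_0 = 7*0 + 1 = 1.
  i=1: a_1=13, p_1 = 13*7 + 1 = 92, q_1 = 13*1 + 0 = 13.
q_1 = 13 > 10, so the last convergent with denominator <= 10 is p_0/q_0 = 7/1.
The closest fraction with denominator <= 10 is either p_0/q_0 or the intermediate fraction (k*p_0 + p_{-1})/(k*q_0 + q_{-1}) with the largest k >= 1 whose denominator stays <= 10; these approach x as k grows, and every other convergent or intermediate fraction in range is farther away.
Largest k: floor((10 - q_{-1})/q_0) = floor((10 - 0)/1) = 10 (using the seeds p_{-1} = 1, q_{-1} = 0).
That gives (10*7 + 1)/(10*1 + 0) = 71/10.
Compare the errors: |x - 7/1| = |92*1 - 7*13|/(13*1) = 1/13, and |x - 71/10| = |92*10 - 71*13|/(13*10) = 3/130.
Cross-multiplying, 3*13 = 39 < 130 = 1*130, so 3/130 is smaller: the intermediate fraction 71/10 is closer to x than 7/1.

71/10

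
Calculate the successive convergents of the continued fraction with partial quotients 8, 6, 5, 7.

Using the convergent recurrence p_i = a_i*p_{i-1} + p_{i-2}, q_i = a_i*q_{i-1} + q_{i-2} with p_{-2}=0, p_{-1}=1, q_{-2}=1, q_{-1}=0:
  i=0: a_0=8, p_0 = 8*1 + 0 = 8, q_0 = 8*0 + 1 = 1.
  i=1: a_1=6, p_1 = 6*8 + 1 = 49, q_1 = 6*1 + 0 = 6.
  i=2: a_2=5, p_2 = 5*49 + 8 = 253, q_2 = 5*6 + 1 = 31.
  i=3: a_3=7, p_3 = 7*253 + 49 = 1820, q_3 = 7*31 + 6 = 223.

8/1, 49/6, 253/31, 1820/223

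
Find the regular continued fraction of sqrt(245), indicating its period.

Write x_i = (sqrt(245) + m_i)/d_i with (m_0, d_0) = (0, 1). a_0 = floor(sqrt(245)) = 15, since 15^2 = 225 <= 245 < 256 = 16^2.
Iterate m_{i+1} = d_i*a_i - m_i, d_{i+1} = (245 - m_{i+1}^2)/d_i, a_{i+1} = floor((a_0 + m_{i+1})/d_{i+1}):
  m_1 = 1*15 - 0 = 15, d_1 = (245 - 15^2)/1 = 20/1 = 20, a_1 = floor((15 + 15)/20) = 1.
  m_2 = 20*1 - 15 = 5, d_2 = (245 - 5^2)/20 = 220/20 = 11, a_2 = floor((15 + 5)/11) = 1.
  m_3 = 11*1 - 5 = 6, d_3 = (245 - 6^2)/11 = 209/11 = 19, a_3 = floor((15 + 6)/19) = 1.
  m_4 = 19*1 - 6 = 13, d_4 = (245 - 13^2)/19 = 76/19 = 4, a_4 = floor((15 + 13)/4) = 7.
  m_5 = 4*7 - 13 = 15, d_5 = (245 - 15^2)/4 = 20/4 = 5, a_5 = floor((15 + 15)/5) = 6.
  m_6 = 5*6 - 15 = 15, d_6 = (245 - 15^2)/5 = 20/5 = 4, a_6 = floor((15 + 15)/4) = 7.
  m_7 = 4*7 - 15 = 13, d_7 = (245 - 13^2)/4 = 76/4 = 19, a_7 = floor((15 + 13)/19) = 1.
  m_8 = 19*1 - 13 = 6, d_8 = (245 - 6^2)/19 = 209/19 = 11, a_8 = floor((15 + 6)/11) = 1.
  m_9 = 11*1 - 6 = 5, d_9 = (245 - 5^2)/11 = 220/11 = 20, a_9 = floor((15 + 5)/20) = 1.
  m_10 = 20*1 - 5 = 15, d_10 = (245 - 15^2)/20 = 20/20 = 1, a_10 = floor((15 + 15)/1) = 30.
  m_11 = 1*30 - 15 = 15, d_11 = (245 - 15^2)/1 = 20/1 = 20: (m_11, d_11) = (m_1, d_1) = (15, 20), so from here the quotients repeat a_1, ..., a_10; the period length is 10.
Hence the expansion of sqrt(245) is a_0 = 15 followed by the repeating block 1, 1, 1, 7, 6, 7, 1, 1, 1, 30 (period 10).

[15; (1, 1, 1, 7, 6, 7, 1, 1, 1, 30)]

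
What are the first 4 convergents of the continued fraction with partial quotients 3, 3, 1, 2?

3/1, 10/3, 13/4, 36/11

Using the convergent recurrence p_i = a_i*p_{i-1} + p_{i-2}, q_i = a_i*q_{i-1} + q_{i-2} with p_{-2}=0, p_{-1}=1, q_{-2}=1, q_{-1}=0:
  i=0: a_0=3, p_0 = 3*1 + 0 = 3, q_0 = 3*0 + 1 = 1.
  i=1: a_1=3, p_1 = 3*3 + 1 = 10, q_1 = 3*1 + 0 = 3.
  i=2: a_2=1, p_2 = 1*10 + 3 = 13, q_2 = 1*3 + 1 = 4.
  i=3: a_3=2, p_3 = 2*13 + 10 = 36, q_3 = 2*4 + 3 = 11.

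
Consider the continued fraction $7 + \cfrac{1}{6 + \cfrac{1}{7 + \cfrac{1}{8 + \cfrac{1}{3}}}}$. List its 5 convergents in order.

7/1, 43/6, 308/43, 2507/350, 7829/1093

Using the convergent recurrence p_i = a_i*p_{i-1} + p_{i-2}, q_i = a_i*q_{i-1} + q_{i-2} with p_{-2}=0, p_{-1}=1, q_{-2}=1, q_{-1}=0:
  i=0: a_0=7, p_0 = 7*1 + 0 = 7, q_0 = 7*0 + 1 = 1.
  i=1: a_1=6, p_1 = 6*7 + 1 = 43, q_1 = 6*1 + 0 = 6.
  i=2: a_2=7, p_2 = 7*43 + 7 = 308, q_2 = 7*6 + 1 = 43.
  i=3: a_3=8, p_3 = 8*308 + 43 = 2507, q_3 = 8*43 + 6 = 350.
  i=4: a_4=3, p_4 = 3*2507 + 308 = 7829, q_4 = 3*350 + 43 = 1093.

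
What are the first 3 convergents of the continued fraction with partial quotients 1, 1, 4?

1/1, 2/1, 9/5

Using the convergent recurrence p_i = a_i*p_{i-1} + p_{i-2}, q_i = a_i*q_{i-1} + q_{i-2} with p_{-2}=0, p_{-1}=1, q_{-2}=1, q_{-1}=0:
  i=0: a_0=1, p_0 = 1*1 + 0 = 1, q_0 = 1*0 + 1 = 1.
  i=1: a_1=1, p_1 = 1*1 + 1 = 2, q_1 = 1*1 + 0 = 1.
  i=2: a_2=4, p_2 = 4*2 + 1 = 9, q_2 = 4*1 + 1 = 5.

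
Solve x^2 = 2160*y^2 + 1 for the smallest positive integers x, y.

First expand sqrt(2160) as a continued fraction. With x_i = (sqrt(2160) + m_i)/d_i and (m_0, d_0) = (0, 1): a_0 = floor(sqrt(2160)) = 46, since 46^2 = 2116 <= 2160 < 2209 = 47^2.
Iterate m_{i+1} = d_i*a_i - m_i, d_{i+1} = (2160 - m_{i+1}^2)/d_i, a_{i+1} = floor((a_0 + m_{i+1})/d_{i+1}):
  m_1 = 1*46 - 0 = 46, d_1 = (2160 - 46^2)/1 = 44/1 = 44, a_1 = floor((46 + 46)/44) = 2.
  m_2 = 44*2 - 46 = 42, d_2 = (2160 - 42^2)/44 = 396/44 = 9, a_2 = floor((46 + 42)/9) = 9.
  m_3 = 9*9 - 42 = 39, d_3 = (2160 - 39^2)/9 = 639/9 = 71, a_3 = floor((46 + 39)/71) = 1.
  m_4 = 71*1 - 39 = 32, d_4 = (2160 - 32^2)/71 = 1136/71 = 16, a_4 = floor((46 + 32)/16) = 4.
  m_5 = 16*4 - 32 = 32, d_5 = (2160 - 32^2)/16 = 1136/16 = 71, a_5 = floor((46 + 32)/71) = 1.
  m_6 = 71*1 - 32 = 39, d_6 = (2160 - 39^2)/71 = 639/71 = 9, a_6 = floor((46 + 39)/9) = 9.
  m_7 = 9*9 - 39 = 42, d_7 = (2160 - 42^2)/9 = 396/9 = 44, a_7 = floor((46 + 42)/44) = 2.
  m_8 = 44*2 - 42 = 46, d_8 = (2160 - 46^2)/44 = 44/44 = 1, a_8 = floor((46 + 46)/1) = 92.
  m_9 = 1*92 - 46 = 46, d_9 = (2160 - 46^2)/1 = 44/1 = 44: (m_9, d_9) = (m_1, d_1) = (46, 44), so from here the quotients repeat a_1, ..., a_8; the period length is 8.
So sqrt(2160) = [46; (2, 9, 1, 4, 1, 9, 2, 92)] with period length k = 8.
k is even, so the fundamental solution of x^2 - 2160y^2 = 1 is (p_{k-1}, q_{k-1}) = (p_7, q_7); compute convergents through index 7.
Convergents (p_i = a_i*p_{i-1} + p_{i-2}, q_i = a_i*q_{i-1} + q_{i-2} with p_{-2}=0, p_{-1}=1, q_{-2}=1, q_{-1}=0):
  i=0: a_0=46, p_0 = 46*1 + 0 = 46, q_0 = 46*0 + 1 = 1.
  i=1: a_1=2, p_1 = 2*46 + 1 = 93, q_1 = 2*1 + 0 = 2.
  i=2: a_2=9, p_2 = 9*93 + 46 = 883, q_2 = 9*2 + 1 = 19.
  i=3: a_3=1, p_3 = 1*883 + 93 = 976, q_3 = 1*19 + 2 = 21.
  i=4: a_4=4, p_4 = 4*976 + 883 = 4787, q_4 = 4*21 + 19 = 103.
  i=5: a_5=1, p_5 = 1*4787 + 976 = 5763, q_5 = 1*103 + 21 = 124.
  i=6: a_6=9, p_6 = 9*5763 + 4787 = 56654, q_6 = 9*124 + 103 = 1219.
  i=7: a_7=2, p_7 = 2*56654 + 5763 = 119071, q_7 = 2*1219 + 124 = 2562.
Check: 119071^2 - 2160*2562^2 = 14177903041 - 14177903040 = 1, so (x, y) = (119071, 2562) solves the equation, and by the theorem it is the least positive solution.

(x, y) = (119071, 2562)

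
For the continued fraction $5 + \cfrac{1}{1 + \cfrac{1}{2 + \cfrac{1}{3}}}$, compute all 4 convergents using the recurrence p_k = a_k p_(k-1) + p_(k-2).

Using the convergent recurrence p_i = a_i*p_{i-1} + p_{i-2}, q_i = a_i*q_{i-1} + q_{i-2} with p_{-2}=0, p_{-1}=1, q_{-2}=1, q_{-1}=0:
  i=0: a_0=5, p_0 = 5*1 + 0 = 5, q_0 = 5*0 + 1 = 1.
  i=1: a_1=1, p_1 = 1*5 + 1 = 6, q_1 = 1*1 + 0 = 1.
  i=2: a_2=2, p_2 = 2*6 + 5 = 17, q_2 = 2*1 + 1 = 3.
  i=3: a_3=3, p_3 = 3*17 + 6 = 57, q_3 = 3*3 + 1 = 10.

5/1, 6/1, 17/3, 57/10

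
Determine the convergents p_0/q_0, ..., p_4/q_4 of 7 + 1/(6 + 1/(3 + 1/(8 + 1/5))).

7/1, 43/6, 136/19, 1131/158, 5791/809

Using the convergent recurrence p_i = a_i*p_{i-1} + p_{i-2}, q_i = a_i*q_{i-1} + q_{i-2} with p_{-2}=0, p_{-1}=1, q_{-2}=1, q_{-1}=0:
  i=0: a_0=7, p_0 = 7*1 + 0 = 7, q_0 = 7*0 + 1 = 1.
  i=1: a_1=6, p_1 = 6*7 + 1 = 43, q_1 = 6*1 + 0 = 6.
  i=2: a_2=3, p_2 = 3*43 + 7 = 136, q_2 = 3*6 + 1 = 19.
  i=3: a_3=8, p_3 = 8*136 + 43 = 1131, q_3 = 8*19 + 6 = 158.
  i=4: a_4=5, p_4 = 5*1131 + 136 = 5791, q_4 = 5*158 + 19 = 809.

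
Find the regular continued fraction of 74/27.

[2; 1, 2, 1, 6]

Run the Euclidean algorithm on 74 and 27; the successive quotients are the partial quotients a_0, a_1, ... (each step inverts the fractional part left over by the previous one):
  74 = 2*27 + 20, so a_0 = 2.
  27 = 1*20 + 7, so a_1 = 1.
  20 = 2*7 + 6, so a_2 = 2.
  7 = 1*6 + 1, so a_3 = 1.
  6 = 6*1 + 0, so a_4 = 6.
The remainder reaches 0 after 5 divisions, so the expansion has 5 partial quotients, read off in order.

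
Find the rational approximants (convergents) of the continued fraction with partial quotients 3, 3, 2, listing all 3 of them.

Using the convergent recurrence p_i = a_i*p_{i-1} + p_{i-2}, q_i = a_i*q_{i-1} + q_{i-2} with p_{-2}=0, p_{-1}=1, q_{-2}=1, q_{-1}=0:
  i=0: a_0=3, p_0 = 3*1 + 0 = 3, q_0 = 3*0 + 1 = 1.
  i=1: a_1=3, p_1 = 3*3 + 1 = 10, q_1 = 3*1 + 0 = 3.
  i=2: a_2=2, p_2 = 2*10 + 3 = 23, q_2 = 2*3 + 1 = 7.

3/1, 10/3, 23/7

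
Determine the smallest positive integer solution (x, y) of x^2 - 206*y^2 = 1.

First expand sqrt(206) as a continued fraction. With x_i = (sqrt(206) + m_i)/d_i and (m_0, d_0) = (0, 1): a_0 = floor(sqrt(206)) = 14, since 14^2 = 196 <= 206 < 225 = 15^2.
Iterate m_{i+1} = d_i*a_i - m_i, d_{i+1} = (206 - m_{i+1}^2)/d_i, a_{i+1} = floor((a_0 + m_{i+1})/d_{i+1}):
  m_1 = 1*14 - 0 = 14, d_1 = (206 - 14^2)/1 = 10/1 = 10, a_1 = floor((14 + 14)/10) = 2.
  m_2 = 10*2 - 14 = 6, d_2 = (206 - 6^2)/10 = 170/10 = 17, a_2 = floor((14 + 6)/17) = 1.
  m_3 = 17*1 - 6 = 11, d_3 = (206 - 11^2)/17 = 85/17 = 5, a_3 = floor((14 + 11)/5) = 5.
  m_4 = 5*5 - 11 = 14, d_4 = (206 - 14^2)/5 = 10/5 = 2, a_4 = floor((14 + 14)/2) = 14.
  m_5 = 2*14 - 14 = 14, d_5 = (206 - 14^2)/2 = 10/2 = 5, a_5 = floor((14 + 14)/5) = 5.
  m_6 = 5*5 - 14 = 11, d_6 = (206 - 11^2)/5 = 85/5 = 17, a_6 = floor((14 + 11)/17) = 1.
  m_7 = 17*1 - 11 = 6, d_7 = (206 - 6^2)/17 = 170/17 = 10, a_7 = floor((14 + 6)/10) = 2.
  m_8 = 10*2 - 6 = 14, d_8 = (206 - 14^2)/10 = 10/10 = 1, a_8 = floor((14 + 14)/1) = 28.
  m_9 = 1*28 - 14 = 14, d_9 = (206 - 14^2)/1 = 10/1 = 10: (m_9, d_9) = (m_1, d_1) = (14, 10), so from here the quotients repeat a_1, ..., a_8; the period length is 8.
So sqrt(206) = [14; (2, 1, 5, 14, 5, 1, 2, 28)] with period length k = 8.
k is even, so the fundamental solution of x^2 - 206y^2 = 1 is (p_{k-1}, q_{k-1}) = (p_7, q_7); compute convergents through index 7.
Convergents (p_i = a_i*p_{i-1} + p_{i-2}, q_i = a_i*q_{i-1} + q_{i-2} with p_{-2}=0, p_{-1}=1, q_{-2}=1, q_{-1}=0):
  i=0: a_0=14, p_0 = 14*1 + 0 = 14, q_0 = 14*0 + 1 = 1.
  i=1: a_1=2, p_1 = 2*14 + 1 = 29, q_1 = 2*1 + 0 = 2.
  i=2: a_2=1, p_2 = 1*29 + 14 = 43, q_2 = 1*2 + 1 = 3.
  i=3: a_3=5, p_3 = 5*43 + 29 = 244, q_3 = 5*3 + 2 = 17.
  i=4: a_4=14, p_4 = 14*244 + 43 = 3459, q_4 = 14*17 + 3 = 241.
  i=5: a_5=5, p_5 = 5*3459 + 244 = 17539, q_5 = 5*241 + 17 = 1222.
  i=6: a_6=1, p_6 = 1*17539 + 3459 = 20998, q_6 = 1*1222 + 241 = 1463.
  i=7: a_7=2, p_7 = 2*20998 + 17539 = 59535, q_7 = 2*1463 + 1222 = 4148.
Check: 59535^2 - 206*4148^2 = 3544416225 - 3544416224 = 1, so (x, y) = (59535, 4148) solves the equation, and by the theorem it is the least positive solution.

(x, y) = (59535, 4148)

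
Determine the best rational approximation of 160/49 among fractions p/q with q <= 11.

Expand x = 160/49 as a continued fraction with the Euclidean algorithm:
  160 = 3*49 + 13, so a_0 = 3.
  49 = 3*13 + 10, so a_1 = 3.
  13 = 1*10 + 3, so a_2 = 1.
  10 = 3*3 + 1, so a_3 = 3.
  3 = 3*1 + 0, so a_4 = 3.
so x = [3; 3, 1, 3, 3].
Convergents (p_i = a_i*p_{i-1} + p_{i-2}, q_i = a_i*q_{i-1} + q_{i-2} with p_{-2}=0, p_{-1}=1, q_{-2}=1, q_{-1}=0), until the denominator exceeds 11:
  i=0: a_0=3, p_0 = 3*1 + 0 = 3, q_0 = 3*0 + 1 = 1.
  i=1: a_1=3, p_1 = 3*3 + 1 = 10, q_1 = 3*1 + 0 = 3.
  i=2: a_2=1, p_2 = 1*10 + 3 = 13, q_2 = 1*3 + 1 = 4.
  i=3: a_3=3, p_3 = 3*13 + 10 = 49, q_3 = 3*4 + 3 = 15.
q_3 = 15 > 11, so the last convergent with denominator <= 11 is p_2/q_2 = 13/4.
The closest fraction with denominator <= 11 is either p_2/q_2 or the intermediate fraction (k*p_2 + p_1)/(k*q_2 + q_1) with the largest k >= 1 whose denominator stays <= 11; these approach x as k grows, and every other convergent or intermediate fraction in range is farther away.
Largest k: floor((11 - q_1)/q_2) = floor((11 - 3)/4) = 2.
That gives (2*13 + 10)/(2*4 + 3) = 36/11.
Compare the errors: |x - 13/4| = |160*4 - 13*49|/(49*4) = 3/196, and |x - 36/11| = |160*11 - 36*49|/(49*11) = 4/539.
Cross-multiplying, 4*196 = 784 < 1617 = 3*539, so 4/539 is smaller: the intermediate fraction 36/11 is closer to x than 13/4.

36/11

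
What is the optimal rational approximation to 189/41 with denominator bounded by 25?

Expand x = 189/41 as a continued fraction with the Euclidean algorithm:
  189 = 4*41 + 25, so a_0 = 4.
  41 = 1*25 + 16, so a_1 = 1.
  25 = 1*16 + 9, so a_2 = 1.
  16 = 1*9 + 7, so a_3 = 1.
  9 = 1*7 + 2, so a_4 = 1.
  7 = 3*2 + 1, so a_5 = 3.
  2 = 2*1 + 0, so a_6 = 2.
so x = [4; 1, 1, 1, 1, 3, 2].
Convergents (p_i = a_i*p_{i-1} + p_{i-2}, q_i = a_i*q_{i-1} + q_{i-2} with p_{-2}=0, p_{-1}=1, q_{-2}=1, q_{-1}=0), until the denominator exceeds 25:
  i=0: a_0=4, p_0 = 4*1 + 0 = 4, q_0 = 4*0 + 1 = 1.
  i=1: a_1=1, p_1 = 1*4 + 1 = 5, q_1 = 1*1 + 0 = 1.
  i=2: a_2=1, p_2 = 1*5 + 4 = 9, q_2 = 1*1 + 1 = 2.
  i=3: a_3=1, p_3 = 1*9 + 5 = 14, q_3 = 1*2 + 1 = 3.
  i=4: a_4=1, p_4 = 1*14 + 9 = 23, q_4 = 1*3 + 2 = 5.
  i=5: a_5=3, p_5 = 3*23 + 14 = 83, q_5 = 3*5 + 3 = 18.
  i=6: a_6=2, p_6 = 2*83 + 23 = 189, q_6 = 2*18 + 5 = 41.
q_6 = 41 > 25, so the last convergent with denominator <= 25 is p_5/q_5 = 83/18.
The closest fraction with denominator <= 25 is either p_5/q_5 or the intermediate fraction (k*p_5 + p_4)/(k*q_5 + q_4) with the largest k >= 1 whose denominator stays <= 25; these approach x as k grows, and every other convergent or intermediate fraction in range is farther away.
Largest k: floor((25 - q_4)/q_5) = floor((25 - 5)/18) = 1.
That gives (1*83 + 23)/(1*18 + 5) = 106/23.
Compare the errors: |x - 83/18| = |189*18 - 83*41|/(41*18) = 1/738, and |x - 106/23| = |189*23 - 106*41|/(41*23) = 1/943.
Cross-multiplying, 1*738 = 738 < 943 = 1*943, so 1/943 is smaller: the intermediate fraction 106/23 is closer to x than 83/18.

106/23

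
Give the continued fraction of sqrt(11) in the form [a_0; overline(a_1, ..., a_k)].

Write x_i = (sqrt(11) + m_i)/d_i with (m_0, d_0) = (0, 1). a_0 = floor(sqrt(11)) = 3, since 3^2 = 9 <= 11 < 16 = 4^2.
Iterate m_{i+1} = d_i*a_i - m_i, d_{i+1} = (11 - m_{i+1}^2)/d_i, a_{i+1} = floor((a_0 + m_{i+1})/d_{i+1}):
  m_1 = 1*3 - 0 = 3, d_1 = (11 - 3^2)/1 = 2/1 = 2, a_1 = floor((3 + 3)/2) = 3.
  m_2 = 2*3 - 3 = 3, d_2 = (11 - 3^2)/2 = 2/2 = 1, a_2 = floor((3 + 3)/1) = 6.
  m_3 = 1*6 - 3 = 3, d_3 = (11 - 3^2)/1 = 2/1 = 2: (m_3, d_3) = (m_1, d_1) = (3, 2), so from here the quotients repeat a_1, a_2; the period length is 2.
Hence the expansion of sqrt(11) is a_0 = 3 followed by the repeating block 3, 6 (period 2).

[3; overline(3, 6)]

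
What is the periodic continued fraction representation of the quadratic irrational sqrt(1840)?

Write x_i = (sqrt(1840) + m_i)/d_i with (m_0, d_0) = (0, 1). a_0 = floor(sqrt(1840)) = 42, since 42^2 = 1764 <= 1840 < 1849 = 43^2.
Iterate m_{i+1} = d_i*a_i - m_i, d_{i+1} = (1840 - m_{i+1}^2)/d_i, a_{i+1} = floor((a_0 + m_{i+1})/d_{i+1}):
  m_1 = 1*42 - 0 = 42, d_1 = (1840 - 42^2)/1 = 76/1 = 76, a_1 = floor((42 + 42)/76) = 1.
  m_2 = 76*1 - 42 = 34, d_2 = (1840 - 34^2)/76 = 684/76 = 9, a_2 = floor((42 + 34)/9) = 8.
  m_3 = 9*8 - 34 = 38, d_3 = (1840 - 38^2)/9 = 396/9 = 44, a_3 = floor((42 + 38)/44) = 1.
  m_4 = 44*1 - 38 = 6, d_4 = (1840 - 6^2)/44 = 1804/44 = 41, a_4 = floor((42 + 6)/41) = 1.
  m_5 = 41*1 - 6 = 35, d_5 = (1840 - 35^2)/41 = 615/41 = 15, a_5 = floor((42 + 35)/15) = 5.
  m_6 = 15*5 - 35 = 40, d_6 = (1840 - 40^2)/15 = 240/15 = 16, a_6 = floor((42 + 40)/16) = 5.
  m_7 = 16*5 - 40 = 40, d_7 = (1840 - 40^2)/16 = 240/16 = 15, a_7 = floor((42 + 40)/15) = 5.
  m_8 = 15*5 - 40 = 35, d_8 = (1840 - 35^2)/15 = 615/15 = 41, a_8 = floor((42 + 35)/41) = 1.
  m_9 = 41*1 - 35 = 6, d_9 = (1840 - 6^2)/41 = 1804/41 = 44, a_9 = floor((42 + 6)/44) = 1.
  m_10 = 44*1 - 6 = 38, d_10 = (1840 - 38^2)/44 = 396/44 = 9, a_10 = floor((42 + 38)/9) = 8.
  m_11 = 9*8 - 38 = 34, d_11 = (1840 - 34^2)/9 = 684/9 = 76, a_11 = floor((42 + 34)/76) = 1.
  m_12 = 76*1 - 34 = 42, d_12 = (1840 - 42^2)/76 = 76/76 = 1, a_12 = floor((42 + 42)/1) = 84.
  m_13 = 1*84 - 42 = 42, d_13 = (1840 - 42^2)/1 = 76/1 = 76: (m_13, d_13) = (m_1, d_1) = (42, 76), so from here the quotients repeat a_1, ..., a_12; the period length is 12.
Hence the expansion of sqrt(1840) is a_0 = 42 followed by the repeating block 1, 8, 1, 1, 5, 5, 5, 1, 1, 8, 1, 84 (period 12).

[42; (1, 8, 1, 1, 5, 5, 5, 1, 1, 8, 1, 84)]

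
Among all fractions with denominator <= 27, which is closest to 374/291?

9/7

Expand x = 374/291 as a continued fraction with the Euclidean algorithm:
  374 = 1*291 + 83, so a_0 = 1.
  291 = 3*83 + 42, so a_1 = 3.
  83 = 1*42 + 41, so a_2 = 1.
  42 = 1*41 + 1, so a_3 = 1.
  41 = 41*1 + 0, so a_4 = 41.
so x = [1; 3, 1, 1, 41].
Convergents (p_i = a_i*p_{i-1} + p_{i-2}, q_i = a_i*q_{i-1} + q_{i-2} with p_{-2}=0, p_{-1}=1, q_{-2}=1, q_{-1}=0), until the denominator exceeds 27:
  i=0: a_0=1, p_0 = 1*1 + 0 = 1, q_0 = 1*0 + 1 = 1.
  i=1: a_1=3, p_1 = 3*1 + 1 = 4, q_1 = 3*1 + 0 = 3.
  i=2: a_2=1, p_2 = 1*4 + 1 = 5, q_2 = 1*3 + 1 = 4.
  i=3: a_3=1, p_3 = 1*5 + 4 = 9, q_3 = 1*4 + 3 = 7.
  i=4: a_4=41, p_4 = 41*9 + 5 = 374, q_4 = 41*7 + 4 = 291.
q_4 = 291 > 27, so the last convergent with denominator <= 27 is p_3/q_3 = 9/7.
The closest fraction with denominator <= 27 is either p_3/q_3 or the intermediate fraction (k*p_3 + p_2)/(k*q_3 + q_2) with the largest k >= 1 whose denominator stays <= 27; these approach x as k grows, and every other convergent or intermediate fraction in range is farther away.
Largest k: floor((27 - q_2)/q_3) = floor((27 - 4)/7) = 3.
That gives (3*9 + 5)/(3*7 + 4) = 32/25.
Compare the errors: |x - 9/7| = |374*7 - 9*291|/(291*7) = 1/2037, and |x - 32/25| = |374*25 - 32*291|/(291*25) = 38/7275.
Cross-multiplying, 1*7275 = 7275 < 77406 = 38*2037, so 1/2037 is smaller: the convergent 9/7 is closer to x than 32/25.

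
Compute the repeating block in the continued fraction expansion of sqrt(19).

[4; (2, 1, 3, 1, 2, 8)]

Write x_i = (sqrt(19) + m_i)/d_i with (m_0, d_0) = (0, 1). a_0 = floor(sqrt(19)) = 4, since 4^2 = 16 <= 19 < 25 = 5^2.
Iterate m_{i+1} = d_i*a_i - m_i, d_{i+1} = (19 - m_{i+1}^2)/d_i, a_{i+1} = floor((a_0 + m_{i+1})/d_{i+1}):
  m_1 = 1*4 - 0 = 4, d_1 = (19 - 4^2)/1 = 3/1 = 3, a_1 = floor((4 + 4)/3) = 2.
  m_2 = 3*2 - 4 = 2, d_2 = (19 - 2^2)/3 = 15/3 = 5, a_2 = floor((4 + 2)/5) = 1.
  m_3 = 5*1 - 2 = 3, d_3 = (19 - 3^2)/5 = 10/5 = 2, a_3 = floor((4 + 3)/2) = 3.
  m_4 = 2*3 - 3 = 3, d_4 = (19 - 3^2)/2 = 10/2 = 5, a_4 = floor((4 + 3)/5) = 1.
  m_5 = 5*1 - 3 = 2, d_5 = (19 - 2^2)/5 = 15/5 = 3, a_5 = floor((4 + 2)/3) = 2.
  m_6 = 3*2 - 2 = 4, d_6 = (19 - 4^2)/3 = 3/3 = 1, a_6 = floor((4 + 4)/1) = 8.
  m_7 = 1*8 - 4 = 4, d_7 = (19 - 4^2)/1 = 3/1 = 3: (m_7, d_7) = (m_1, d_1) = (4, 3), so from here the quotients repeat a_1, ..., a_6; the period length is 6.
Hence the expansion of sqrt(19) is a_0 = 4 followed by the repeating block 2, 1, 3, 1, 2, 8 (period 6).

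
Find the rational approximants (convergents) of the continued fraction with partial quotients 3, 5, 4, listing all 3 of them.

Using the convergent recurrence p_i = a_i*p_{i-1} + p_{i-2}, q_i = a_i*q_{i-1} + q_{i-2} with p_{-2}=0, p_{-1}=1, q_{-2}=1, q_{-1}=0:
  i=0: a_0=3, p_0 = 3*1 + 0 = 3, q_0 = 3*0 + 1 = 1.
  i=1: a_1=5, p_1 = 5*3 + 1 = 16, q_1 = 5*1 + 0 = 5.
  i=2: a_2=4, p_2 = 4*16 + 3 = 67, q_2 = 4*5 + 1 = 21.

3/1, 16/5, 67/21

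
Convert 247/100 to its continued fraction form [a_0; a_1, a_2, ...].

[2; 2, 7, 1, 5]

Run the Euclidean algorithm on 247 and 100; the successive quotients are the partial quotients a_0, a_1, ... (each step inverts the fractional part left over by the previous one):
  247 = 2*100 + 47, so a_0 = 2.
  100 = 2*47 + 6, so a_1 = 2.
  47 = 7*6 + 5, so a_2 = 7.
  6 = 1*5 + 1, so a_3 = 1.
  5 = 5*1 + 0, so a_4 = 5.
The remainder reaches 0 after 5 divisions, so the expansion has 5 partial quotients, read off in order.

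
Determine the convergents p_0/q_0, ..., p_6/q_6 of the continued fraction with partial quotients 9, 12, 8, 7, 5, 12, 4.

9/1, 109/12, 881/97, 6276/691, 32261/3552, 393408/43315, 1605893/176812

Using the convergent recurrence p_i = a_i*p_{i-1} + p_{i-2}, q_i = a_i*q_{i-1} + q_{i-2} with p_{-2}=0, p_{-1}=1, q_{-2}=1, q_{-1}=0:
  i=0: a_0=9, p_0 = 9*1 + 0 = 9, q_0 = 9*0 + 1 = 1.
  i=1: a_1=12, p_1 = 12*9 + 1 = 109, q_1 = 12*1 + 0 = 12.
  i=2: a_2=8, p_2 = 8*109 + 9 = 881, q_2 = 8*12 + 1 = 97.
  i=3: a_3=7, p_3 = 7*881 + 109 = 6276, q_3 = 7*97 + 12 = 691.
  i=4: a_4=5, p_4 = 5*6276 + 881 = 32261, q_4 = 5*691 + 97 = 3552.
  i=5: a_5=12, p_5 = 12*32261 + 6276 = 393408, q_5 = 12*3552 + 691 = 43315.
  i=6: a_6=4, p_6 = 4*393408 + 32261 = 1605893, q_6 = 4*43315 + 3552 = 176812.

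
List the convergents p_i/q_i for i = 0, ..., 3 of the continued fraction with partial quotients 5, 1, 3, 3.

5/1, 6/1, 23/4, 75/13

Using the convergent recurrence p_i = a_i*p_{i-1} + p_{i-2}, q_i = a_i*q_{i-1} + q_{i-2} with p_{-2}=0, p_{-1}=1, q_{-2}=1, q_{-1}=0:
  i=0: a_0=5, p_0 = 5*1 + 0 = 5, q_0 = 5*0 + 1 = 1.
  i=1: a_1=1, p_1 = 1*5 + 1 = 6, q_1 = 1*1 + 0 = 1.
  i=2: a_2=3, p_2 = 3*6 + 5 = 23, q_2 = 3*1 + 1 = 4.
  i=3: a_3=3, p_3 = 3*23 + 6 = 75, q_3 = 3*4 + 1 = 13.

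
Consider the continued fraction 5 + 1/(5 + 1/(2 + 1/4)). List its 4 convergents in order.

Using the convergent recurrence p_i = a_i*p_{i-1} + p_{i-2}, q_i = a_i*q_{i-1} + q_{i-2} with p_{-2}=0, p_{-1}=1, q_{-2}=1, q_{-1}=0:
  i=0: a_0=5, p_0 = 5*1 + 0 = 5, q_0 = 5*0 + 1 = 1.
  i=1: a_1=5, p_1 = 5*5 + 1 = 26, q_1 = 5*1 + 0 = 5.
  i=2: a_2=2, p_2 = 2*26 + 5 = 57, q_2 = 2*5 + 1 = 11.
  i=3: a_3=4, p_3 = 4*57 + 26 = 254, q_3 = 4*11 + 5 = 49.

5/1, 26/5, 57/11, 254/49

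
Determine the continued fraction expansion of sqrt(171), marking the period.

[13; (13, 26)]

Write x_i = (sqrt(171) + m_i)/d_i with (m_0, d_0) = (0, 1). a_0 = floor(sqrt(171)) = 13, since 13^2 = 169 <= 171 < 196 = 14^2.
Iterate m_{i+1} = d_i*a_i - m_i, d_{i+1} = (171 - m_{i+1}^2)/d_i, a_{i+1} = floor((a_0 + m_{i+1})/d_{i+1}):
  m_1 = 1*13 - 0 = 13, d_1 = (171 - 13^2)/1 = 2/1 = 2, a_1 = floor((13 + 13)/2) = 13.
  m_2 = 2*13 - 13 = 13, d_2 = (171 - 13^2)/2 = 2/2 = 1, a_2 = floor((13 + 13)/1) = 26.
  m_3 = 1*26 - 13 = 13, d_3 = (171 - 13^2)/1 = 2/1 = 2: (m_3, d_3) = (m_1, d_1) = (13, 2), so from here the quotients repeat a_1, a_2; the period length is 2.
Hence the expansion of sqrt(171) is a_0 = 13 followed by the repeating block 13, 26 (period 2).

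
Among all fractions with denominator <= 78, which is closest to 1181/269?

180/41

Expand x = 1181/269 as a continued fraction with the Euclidean algorithm:
  1181 = 4*269 + 105, so a_0 = 4.
  269 = 2*105 + 59, so a_1 = 2.
  105 = 1*59 + 46, so a_2 = 1.
  59 = 1*46 + 13, so a_3 = 1.
  46 = 3*13 + 7, so a_4 = 3.
  13 = 1*7 + 6, so a_5 = 1.
  7 = 1*6 + 1, so a_6 = 1.
  6 = 6*1 + 0, so a_7 = 6.
so x = [4; 2, 1, 1, 3, 1, 1, 6].
Convergents (p_i = a_i*p_{i-1} + p_{i-2}, q_i = a_i*q_{i-1} + q_{i-2} with p_{-2}=0, p_{-1}=1, q_{-2}=1, q_{-1}=0), until the denominator exceeds 78:
  i=0: a_0=4, p_0 = 4*1 + 0 = 4, q_0 = 4*0 + 1 = 1.
  i=1: a_1=2, p_1 = 2*4 + 1 = 9, q_1 = 2*1 + 0 = 2.
  i=2: a_2=1, p_2 = 1*9 + 4 = 13, q_2 = 1*2 + 1 = 3.
  i=3: a_3=1, p_3 = 1*13 + 9 = 22, q_3 = 1*3 + 2 = 5.
  i=4: a_4=3, p_4 = 3*22 + 13 = 79, q_4 = 3*5 + 3 = 18.
  i=5: a_5=1, p_5 = 1*79 + 22 = 101, q_5 = 1*18 + 5 = 23.
  i=6: a_6=1, p_6 = 1*101 + 79 = 180, q_6 = 1*23 + 18 = 41.
  i=7: a_7=6, p_7 = 6*180 + 101 = 1181, q_7 = 6*41 + 23 = 269.
q_7 = 269 > 78, so the last convergent with denominator <= 78 is p_6/q_6 = 180/41.
The closest fraction with denominator <= 78 is either p_6/q_6 or the intermediate fraction (k*p_6 + p_5)/(k*q_6 + q_5) with the largest k >= 1 whose denominator stays <= 78; these approach x as k grows, and every other convergent or intermediate fraction in range is farther away.
Largest k: floor((78 - q_5)/q_6) = floor((78 - 23)/41) = 1.
That gives (1*180 + 101)/(1*41 + 23) = 281/64.
Compare the errors: |x - 180/41| = |1181*41 - 180*269|/(269*41) = 1/11029, and |x - 281/64| = |1181*64 - 281*269|/(269*64) = 5/17216.
Cross-multiplying, 1*17216 = 17216 < 55145 = 5*11029, so 1/11029 is smaller: the convergent 180/41 is closer to x than 281/64.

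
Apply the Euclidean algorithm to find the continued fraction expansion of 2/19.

[0; 9, 2]

Run the Euclidean algorithm on 2 and 19; the successive quotients are the partial quotients a_0, a_1, ... (each step inverts the fractional part left over by the previous one):
  2 = 0*19 + 2, so a_0 = 0.
  19 = 9*2 + 1, so a_1 = 9.
  2 = 2*1 + 0, so a_2 = 2.
The remainder reaches 0 after 3 divisions, so the expansion has 3 partial quotients, read off in order.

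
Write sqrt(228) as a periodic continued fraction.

[15; (10, 30)]

Write x_i = (sqrt(228) + m_i)/d_i with (m_0, d_0) = (0, 1). a_0 = floor(sqrt(228)) = 15, since 15^2 = 225 <= 228 < 256 = 16^2.
Iterate m_{i+1} = d_i*a_i - m_i, d_{i+1} = (228 - m_{i+1}^2)/d_i, a_{i+1} = floor((a_0 + m_{i+1})/d_{i+1}):
  m_1 = 1*15 - 0 = 15, d_1 = (228 - 15^2)/1 = 3/1 = 3, a_1 = floor((15 + 15)/3) = 10.
  m_2 = 3*10 - 15 = 15, d_2 = (228 - 15^2)/3 = 3/3 = 1, a_2 = floor((15 + 15)/1) = 30.
  m_3 = 1*30 - 15 = 15, d_3 = (228 - 15^2)/1 = 3/1 = 3: (m_3, d_3) = (m_1, d_1) = (15, 3), so from here the quotients repeat a_1, a_2; the period length is 2.
Hence the expansion of sqrt(228) is a_0 = 15 followed by the repeating block 10, 30 (period 2).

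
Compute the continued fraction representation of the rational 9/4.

Run the Euclidean algorithm on 9 and 4; the successive quotients are the partial quotients a_0, a_1, ... (each step inverts the fractional part left over by the previous one):
  9 = 2*4 + 1, so a_0 = 2.
  4 = 4*1 + 0, so a_1 = 4.
The remainder reaches 0 after 2 divisions, so the expansion has 2 partial quotients, read off in order.

[2; 4]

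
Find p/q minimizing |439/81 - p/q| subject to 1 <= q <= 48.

168/31

Expand x = 439/81 as a continued fraction with the Euclidean algorithm:
  439 = 5*81 + 34, so a_0 = 5.
  81 = 2*34 + 13, so a_1 = 2.
  34 = 2*13 + 8, so a_2 = 2.
  13 = 1*8 + 5, so a_3 = 1.
  8 = 1*5 + 3, so a_4 = 1.
  5 = 1*3 + 2, so a_5 = 1.
  3 = 1*2 + 1, so a_6 = 1.
  2 = 2*1 + 0, so a_7 = 2.
so x = [5; 2, 2, 1, 1, 1, 1, 2].
Convergents (p_i = a_i*p_{i-1} + p_{i-2}, q_i = a_i*q_{i-1} + q_{i-2} with p_{-2}=0, p_{-1}=1, q_{-2}=1, q_{-1}=0), until the denominator exceeds 48:
  i=0: a_0=5, p_0 = 5*1 + 0 = 5, q_0 = 5*0 + 1 = 1.
  i=1: a_1=2, p_1 = 2*5 + 1 = 11, q_1 = 2*1 + 0 = 2.
  i=2: a_2=2, p_2 = 2*11 + 5 = 27, q_2 = 2*2 + 1 = 5.
  i=3: a_3=1, p_3 = 1*27 + 11 = 38, q_3 = 1*5 + 2 = 7.
  i=4: a_4=1, p_4 = 1*38 + 27 = 65, q_4 = 1*7 + 5 = 12.
  i=5: a_5=1, p_5 = 1*65 + 38 = 103, q_5 = 1*12 + 7 = 19.
  i=6: a_6=1, p_6 = 1*103 + 65 = 168, q_6 = 1*19 + 12 = 31.
  i=7: a_7=2, p_7 = 2*168 + 103 = 439, q_7 = 2*31 + 19 = 81.
q_7 = 81 > 48, so the last convergent with denominator <= 48 is p_6/q_6 = 168/31.
The closest fraction with denominator <= 48 is either p_6/q_6 or the intermediate fraction (k*p_6 + p_5)/(k*q_6 + q_5) with the largest k >= 1 whose denominator stays <= 48; these approach x as k grows, and every other convergent or intermediate fraction in range is farther away.
Largest k: floor((48 - q_5)/q_6) = floor((48 - 19)/31) = 0.
Since k = 0, no intermediate fraction beyond p_6/q_6 has denominator <= 48, so the convergent 168/31 is the closest (its error is |439*31 - 168*81|/(81*31) = 1/2511).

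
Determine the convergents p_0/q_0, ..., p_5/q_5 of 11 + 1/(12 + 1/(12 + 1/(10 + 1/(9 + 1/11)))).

Using the convergent recurrence p_i = a_i*p_{i-1} + p_{i-2}, q_i = a_i*q_{i-1} + q_{i-2} with p_{-2}=0, p_{-1}=1, q_{-2}=1, q_{-1}=0:
  i=0: a_0=11, p_0 = 11*1 + 0 = 11, q_0 = 11*0 + 1 = 1.
  i=1: a_1=12, p_1 = 12*11 + 1 = 133, q_1 = 12*1 + 0 = 12.
  i=2: a_2=12, p_2 = 12*133 + 11 = 1607, q_2 = 12*12 + 1 = 145.
  i=3: a_3=10, p_3 = 10*1607 + 133 = 16203, q_3 = 10*145 + 12 = 1462.
  i=4: a_4=9, p_4 = 9*16203 + 1607 = 147434, q_4 = 9*1462 + 145 = 13303.
  i=5: a_5=11, p_5 = 11*147434 + 16203 = 1637977, q_5 = 11*13303 + 1462 = 147795.

11/1, 133/12, 1607/145, 16203/1462, 147434/13303, 1637977/147795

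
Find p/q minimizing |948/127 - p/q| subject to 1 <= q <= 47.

Expand x = 948/127 as a continued fraction with the Euclidean algorithm:
  948 = 7*127 + 59, so a_0 = 7.
  127 = 2*59 + 9, so a_1 = 2.
  59 = 6*9 + 5, so a_2 = 6.
  9 = 1*5 + 4, so a_3 = 1.
  5 = 1*4 + 1, so a_4 = 1.
  4 = 4*1 + 0, so a_5 = 4.
so x = [7; 2, 6, 1, 1, 4].
Convergents (p_i = a_i*p_{i-1} + p_{i-2}, q_i = a_i*q_{i-1} + q_{i-2} with p_{-2}=0, p_{-1}=1, q_{-2}=1, q_{-1}=0), until the denominator exceeds 47:
  i=0: a_0=7, p_0 = 7*1 + 0 = 7, q_0 = 7*0 + 1 = 1.
  i=1: a_1=2, p_1 = 2*7 + 1 = 15, q_1 = 2*1 + 0 = 2.
  i=2: a_2=6, p_2 = 6*15 + 7 = 97, q_2 = 6*2 + 1 = 13.
  i=3: a_3=1, p_3 = 1*97 + 15 = 112, q_3 = 1*13 + 2 = 15.
  i=4: a_4=1, p_4 = 1*112 + 97 = 209, q_4 = 1*15 + 13 = 28.
  i=5: a_5=4, p_5 = 4*209 + 112 = 948, q_5 = 4*28 + 15 = 127.
q_5 = 127 > 47, so the last convergent with denominator <= 47 is p_4/q_4 = 209/28.
The closest fraction with denominator <= 47 is either p_4/q_4 or the intermediate fraction (k*p_4 + p_3)/(k*q_4 + q_3) with the largest k >= 1 whose denominator stays <= 47; these approach x as k grows, and every other convergent or intermediate fraction in range is farther away.
Largest k: floor((47 - q_3)/q_4) = floor((47 - 15)/28) = 1.
That gives (1*209 + 112)/(1*28 + 15) = 321/43.
Compare the errors: |x - 209/28| = |948*28 - 209*127|/(127*28) = 1/3556, and |x - 321/43| = |948*43 - 321*127|/(127*43) = 3/5461.
Cross-multiplying, 1*5461 = 5461 < 10668 = 3*3556, so 1/3556 is smaller: the convergent 209/28 is closer to x than 321/43.

209/28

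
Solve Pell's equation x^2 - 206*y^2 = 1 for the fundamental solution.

First expand sqrt(206) as a continued fraction. With x_i = (sqrt(206) + m_i)/d_i and (m_0, d_0) = (0, 1): a_0 = floor(sqrt(206)) = 14, since 14^2 = 196 <= 206 < 225 = 15^2.
Iterate m_{i+1} = d_i*a_i - m_i, d_{i+1} = (206 - m_{i+1}^2)/d_i, a_{i+1} = floor((a_0 + m_{i+1})/d_{i+1}):
  m_1 = 1*14 - 0 = 14, d_1 = (206 - 14^2)/1 = 10/1 = 10, a_1 = floor((14 + 14)/10) = 2.
  m_2 = 10*2 - 14 = 6, d_2 = (206 - 6^2)/10 = 170/10 = 17, a_2 = floor((14 + 6)/17) = 1.
  m_3 = 17*1 - 6 = 11, d_3 = (206 - 11^2)/17 = 85/17 = 5, a_3 = floor((14 + 11)/5) = 5.
  m_4 = 5*5 - 11 = 14, d_4 = (206 - 14^2)/5 = 10/5 = 2, a_4 = floor((14 + 14)/2) = 14.
  m_5 = 2*14 - 14 = 14, d_5 = (206 - 14^2)/2 = 10/2 = 5, a_5 = floor((14 + 14)/5) = 5.
  m_6 = 5*5 - 14 = 11, d_6 = (206 - 11^2)/5 = 85/5 = 17, a_6 = floor((14 + 11)/17) = 1.
  m_7 = 17*1 - 11 = 6, d_7 = (206 - 6^2)/17 = 170/17 = 10, a_7 = floor((14 + 6)/10) = 2.
  m_8 = 10*2 - 6 = 14, d_8 = (206 - 14^2)/10 = 10/10 = 1, a_8 = floor((14 + 14)/1) = 28.
  m_9 = 1*28 - 14 = 14, d_9 = (206 - 14^2)/1 = 10/1 = 10: (m_9, d_9) = (m_1, d_1) = (14, 10), so from here the quotients repeat a_1, ..., a_8; the period length is 8.
So sqrt(206) = [14; (2, 1, 5, 14, 5, 1, 2, 28)] with period length k = 8.
k is even, so the fundamental solution of x^2 - 206y^2 = 1 is (p_{k-1}, q_{k-1}) = (p_7, q_7); compute convergents through index 7.
Convergents (p_i = a_i*p_{i-1} + p_{i-2}, q_i = a_i*q_{i-1} + q_{i-2} with p_{-2}=0, p_{-1}=1, q_{-2}=1, q_{-1}=0):
  i=0: a_0=14, p_0 = 14*1 + 0 = 14, q_0 = 14*0 + 1 = 1.
  i=1: a_1=2, p_1 = 2*14 + 1 = 29, q_1 = 2*1 + 0 = 2.
  i=2: a_2=1, p_2 = 1*29 + 14 = 43, q_2 = 1*2 + 1 = 3.
  i=3: a_3=5, p_3 = 5*43 + 29 = 244, q_3 = 5*3 + 2 = 17.
  i=4: a_4=14, p_4 = 14*244 + 43 = 3459, q_4 = 14*17 + 3 = 241.
  i=5: a_5=5, p_5 = 5*3459 + 244 = 17539, q_5 = 5*241 + 17 = 1222.
  i=6: a_6=1, p_6 = 1*17539 + 3459 = 20998, q_6 = 1*1222 + 241 = 1463.
  i=7: a_7=2, p_7 = 2*20998 + 17539 = 59535, q_7 = 2*1463 + 1222 = 4148.
Check: 59535^2 - 206*4148^2 = 3544416225 - 3544416224 = 1, so (x, y) = (59535, 4148) solves the equation, and by the theorem it is the least positive solution.

(x, y) = (59535, 4148)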